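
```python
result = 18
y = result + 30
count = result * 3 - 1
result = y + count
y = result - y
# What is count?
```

Answer: 53

Derivation:
Trace (tracking count):
result = 18  # -> result = 18
y = result + 30  # -> y = 48
count = result * 3 - 1  # -> count = 53
result = y + count  # -> result = 101
y = result - y  # -> y = 53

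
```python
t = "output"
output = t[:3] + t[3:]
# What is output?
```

Trace (tracking output):
t = 'output'  # -> t = 'output'
output = t[:3] + t[3:]  # -> output = 'output'

Answer: 'output'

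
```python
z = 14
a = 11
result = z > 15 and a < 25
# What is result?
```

Trace (tracking result):
z = 14  # -> z = 14
a = 11  # -> a = 11
result = z > 15 and a < 25  # -> result = False

Answer: False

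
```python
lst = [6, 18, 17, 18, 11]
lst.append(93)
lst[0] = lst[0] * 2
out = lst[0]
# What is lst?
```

Trace (tracking lst):
lst = [6, 18, 17, 18, 11]  # -> lst = [6, 18, 17, 18, 11]
lst.append(93)  # -> lst = [6, 18, 17, 18, 11, 93]
lst[0] = lst[0] * 2  # -> lst = [12, 18, 17, 18, 11, 93]
out = lst[0]  # -> out = 12

Answer: [12, 18, 17, 18, 11, 93]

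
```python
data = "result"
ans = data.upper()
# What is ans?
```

Trace (tracking ans):
data = 'result'  # -> data = 'result'
ans = data.upper()  # -> ans = 'RESULT'

Answer: 'RESULT'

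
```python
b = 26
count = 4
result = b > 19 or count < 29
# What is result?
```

Trace (tracking result):
b = 26  # -> b = 26
count = 4  # -> count = 4
result = b > 19 or count < 29  # -> result = True

Answer: True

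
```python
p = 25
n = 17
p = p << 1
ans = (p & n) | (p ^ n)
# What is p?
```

Answer: 50

Derivation:
Trace (tracking p):
p = 25  # -> p = 25
n = 17  # -> n = 17
p = p << 1  # -> p = 50
ans = p & n | p ^ n  # -> ans = 51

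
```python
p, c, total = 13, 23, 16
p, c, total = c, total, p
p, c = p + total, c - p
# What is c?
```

Answer: -7

Derivation:
Trace (tracking c):
p, c, total = (13, 23, 16)  # -> p = 13, c = 23, total = 16
p, c, total = (c, total, p)  # -> p = 23, c = 16, total = 13
p, c = (p + total, c - p)  # -> p = 36, c = -7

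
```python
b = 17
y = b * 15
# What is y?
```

Answer: 255

Derivation:
Trace (tracking y):
b = 17  # -> b = 17
y = b * 15  # -> y = 255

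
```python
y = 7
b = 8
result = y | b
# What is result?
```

Trace (tracking result):
y = 7  # -> y = 7
b = 8  # -> b = 8
result = y | b  # -> result = 15

Answer: 15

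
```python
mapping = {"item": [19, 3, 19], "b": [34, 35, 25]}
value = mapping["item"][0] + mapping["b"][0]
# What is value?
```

Answer: 53

Derivation:
Trace (tracking value):
mapping = {'item': [19, 3, 19], 'b': [34, 35, 25]}  # -> mapping = {'item': [19, 3, 19], 'b': [34, 35, 25]}
value = mapping['item'][0] + mapping['b'][0]  # -> value = 53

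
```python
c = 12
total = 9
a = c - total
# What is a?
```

Trace (tracking a):
c = 12  # -> c = 12
total = 9  # -> total = 9
a = c - total  # -> a = 3

Answer: 3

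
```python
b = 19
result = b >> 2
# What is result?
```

Trace (tracking result):
b = 19  # -> b = 19
result = b >> 2  # -> result = 4

Answer: 4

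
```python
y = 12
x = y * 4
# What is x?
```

Answer: 48

Derivation:
Trace (tracking x):
y = 12  # -> y = 12
x = y * 4  # -> x = 48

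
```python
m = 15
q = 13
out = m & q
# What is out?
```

Answer: 13

Derivation:
Trace (tracking out):
m = 15  # -> m = 15
q = 13  # -> q = 13
out = m & q  # -> out = 13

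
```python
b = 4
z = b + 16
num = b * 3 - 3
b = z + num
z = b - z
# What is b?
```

Trace (tracking b):
b = 4  # -> b = 4
z = b + 16  # -> z = 20
num = b * 3 - 3  # -> num = 9
b = z + num  # -> b = 29
z = b - z  # -> z = 9

Answer: 29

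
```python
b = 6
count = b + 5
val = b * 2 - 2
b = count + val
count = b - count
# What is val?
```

Answer: 10

Derivation:
Trace (tracking val):
b = 6  # -> b = 6
count = b + 5  # -> count = 11
val = b * 2 - 2  # -> val = 10
b = count + val  # -> b = 21
count = b - count  # -> count = 10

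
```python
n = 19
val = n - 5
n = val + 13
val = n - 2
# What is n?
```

Answer: 27

Derivation:
Trace (tracking n):
n = 19  # -> n = 19
val = n - 5  # -> val = 14
n = val + 13  # -> n = 27
val = n - 2  # -> val = 25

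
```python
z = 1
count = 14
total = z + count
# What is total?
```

Answer: 15

Derivation:
Trace (tracking total):
z = 1  # -> z = 1
count = 14  # -> count = 14
total = z + count  # -> total = 15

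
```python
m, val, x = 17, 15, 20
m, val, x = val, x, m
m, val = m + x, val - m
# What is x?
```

Answer: 17

Derivation:
Trace (tracking x):
m, val, x = (17, 15, 20)  # -> m = 17, val = 15, x = 20
m, val, x = (val, x, m)  # -> m = 15, val = 20, x = 17
m, val = (m + x, val - m)  # -> m = 32, val = 5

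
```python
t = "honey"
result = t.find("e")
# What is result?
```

Trace (tracking result):
t = 'honey'  # -> t = 'honey'
result = t.find('e')  # -> result = 3

Answer: 3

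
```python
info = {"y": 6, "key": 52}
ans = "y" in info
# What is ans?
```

Answer: True

Derivation:
Trace (tracking ans):
info = {'y': 6, 'key': 52}  # -> info = {'y': 6, 'key': 52}
ans = 'y' in info  # -> ans = True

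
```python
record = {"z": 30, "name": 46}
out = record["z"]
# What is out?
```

Answer: 30

Derivation:
Trace (tracking out):
record = {'z': 30, 'name': 46}  # -> record = {'z': 30, 'name': 46}
out = record['z']  # -> out = 30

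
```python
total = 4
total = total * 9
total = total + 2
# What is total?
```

Answer: 38

Derivation:
Trace (tracking total):
total = 4  # -> total = 4
total = total * 9  # -> total = 36
total = total + 2  # -> total = 38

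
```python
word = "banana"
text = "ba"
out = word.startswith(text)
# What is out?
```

Trace (tracking out):
word = 'banana'  # -> word = 'banana'
text = 'ba'  # -> text = 'ba'
out = word.startswith(text)  # -> out = True

Answer: True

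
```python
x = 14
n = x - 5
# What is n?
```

Answer: 9

Derivation:
Trace (tracking n):
x = 14  # -> x = 14
n = x - 5  # -> n = 9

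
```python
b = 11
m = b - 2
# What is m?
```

Answer: 9

Derivation:
Trace (tracking m):
b = 11  # -> b = 11
m = b - 2  # -> m = 9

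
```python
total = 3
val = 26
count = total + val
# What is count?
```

Answer: 29

Derivation:
Trace (tracking count):
total = 3  # -> total = 3
val = 26  # -> val = 26
count = total + val  # -> count = 29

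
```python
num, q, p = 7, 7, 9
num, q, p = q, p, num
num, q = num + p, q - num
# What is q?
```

Answer: 2

Derivation:
Trace (tracking q):
num, q, p = (7, 7, 9)  # -> num = 7, q = 7, p = 9
num, q, p = (q, p, num)  # -> num = 7, q = 9, p = 7
num, q = (num + p, q - num)  # -> num = 14, q = 2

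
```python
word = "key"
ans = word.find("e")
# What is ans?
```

Answer: 1

Derivation:
Trace (tracking ans):
word = 'key'  # -> word = 'key'
ans = word.find('e')  # -> ans = 1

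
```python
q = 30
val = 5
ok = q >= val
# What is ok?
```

Trace (tracking ok):
q = 30  # -> q = 30
val = 5  # -> val = 5
ok = q >= val  # -> ok = True

Answer: True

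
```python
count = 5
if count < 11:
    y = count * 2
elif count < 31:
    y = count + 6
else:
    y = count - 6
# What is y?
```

Trace (tracking y):
count = 5  # -> count = 5
if count < 11:  # condition is True
    y = count * 2  # -> y = 10

Answer: 10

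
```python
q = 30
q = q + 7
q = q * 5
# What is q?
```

Answer: 185

Derivation:
Trace (tracking q):
q = 30  # -> q = 30
q = q + 7  # -> q = 37
q = q * 5  # -> q = 185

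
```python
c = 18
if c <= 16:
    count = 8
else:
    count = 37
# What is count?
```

Answer: 37

Derivation:
Trace (tracking count):
c = 18  # -> c = 18
if c <= 16:  # condition is False
else:
    count = 37  # -> count = 37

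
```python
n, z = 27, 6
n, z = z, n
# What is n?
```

Answer: 6

Derivation:
Trace (tracking n):
n, z = (27, 6)  # -> n = 27, z = 6
n, z = (z, n)  # -> n = 6, z = 27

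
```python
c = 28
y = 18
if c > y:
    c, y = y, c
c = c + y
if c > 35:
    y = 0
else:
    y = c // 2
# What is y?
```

Answer: 0

Derivation:
Trace (tracking y):
c = 28  # -> c = 28
y = 18  # -> y = 18
if c > y:  # condition is True
    c, y = (y, c)  # -> c = 18, y = 28
c = c + y  # -> c = 46
if c > 35:  # condition is True
    y = 0  # -> y = 0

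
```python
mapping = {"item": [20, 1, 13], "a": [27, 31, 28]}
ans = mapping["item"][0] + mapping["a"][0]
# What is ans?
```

Answer: 47

Derivation:
Trace (tracking ans):
mapping = {'item': [20, 1, 13], 'a': [27, 31, 28]}  # -> mapping = {'item': [20, 1, 13], 'a': [27, 31, 28]}
ans = mapping['item'][0] + mapping['a'][0]  # -> ans = 47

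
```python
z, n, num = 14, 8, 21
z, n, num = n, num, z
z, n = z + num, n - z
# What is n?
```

Trace (tracking n):
z, n, num = (14, 8, 21)  # -> z = 14, n = 8, num = 21
z, n, num = (n, num, z)  # -> z = 8, n = 21, num = 14
z, n = (z + num, n - z)  # -> z = 22, n = 13

Answer: 13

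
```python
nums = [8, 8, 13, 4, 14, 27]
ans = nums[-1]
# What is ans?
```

Trace (tracking ans):
nums = [8, 8, 13, 4, 14, 27]  # -> nums = [8, 8, 13, 4, 14, 27]
ans = nums[-1]  # -> ans = 27

Answer: 27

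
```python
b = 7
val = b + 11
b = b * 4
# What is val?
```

Answer: 18

Derivation:
Trace (tracking val):
b = 7  # -> b = 7
val = b + 11  # -> val = 18
b = b * 4  # -> b = 28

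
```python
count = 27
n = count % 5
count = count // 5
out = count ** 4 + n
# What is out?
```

Answer: 627

Derivation:
Trace (tracking out):
count = 27  # -> count = 27
n = count % 5  # -> n = 2
count = count // 5  # -> count = 5
out = count ** 4 + n  # -> out = 627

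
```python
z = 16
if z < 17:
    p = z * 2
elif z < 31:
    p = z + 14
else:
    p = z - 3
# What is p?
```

Trace (tracking p):
z = 16  # -> z = 16
if z < 17:  # condition is True
    p = z * 2  # -> p = 32

Answer: 32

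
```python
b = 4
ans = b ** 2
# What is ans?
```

Answer: 16

Derivation:
Trace (tracking ans):
b = 4  # -> b = 4
ans = b ** 2  # -> ans = 16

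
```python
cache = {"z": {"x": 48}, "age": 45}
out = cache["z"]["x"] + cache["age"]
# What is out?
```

Trace (tracking out):
cache = {'z': {'x': 48}, 'age': 45}  # -> cache = {'z': {'x': 48}, 'age': 45}
out = cache['z']['x'] + cache['age']  # -> out = 93

Answer: 93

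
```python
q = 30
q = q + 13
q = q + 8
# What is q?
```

Trace (tracking q):
q = 30  # -> q = 30
q = q + 13  # -> q = 43
q = q + 8  # -> q = 51

Answer: 51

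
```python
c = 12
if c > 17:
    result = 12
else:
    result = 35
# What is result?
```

Trace (tracking result):
c = 12  # -> c = 12
if c > 17:  # condition is False
else:
    result = 35  # -> result = 35

Answer: 35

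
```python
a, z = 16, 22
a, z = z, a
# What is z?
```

Answer: 16

Derivation:
Trace (tracking z):
a, z = (16, 22)  # -> a = 16, z = 22
a, z = (z, a)  # -> a = 22, z = 16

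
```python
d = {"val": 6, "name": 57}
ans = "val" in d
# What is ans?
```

Answer: True

Derivation:
Trace (tracking ans):
d = {'val': 6, 'name': 57}  # -> d = {'val': 6, 'name': 57}
ans = 'val' in d  # -> ans = True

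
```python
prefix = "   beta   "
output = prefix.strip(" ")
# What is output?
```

Trace (tracking output):
prefix = '   beta   '  # -> prefix = '   beta   '
output = prefix.strip(' ')  # -> output = 'beta'

Answer: 'beta'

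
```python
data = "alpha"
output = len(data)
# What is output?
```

Answer: 5

Derivation:
Trace (tracking output):
data = 'alpha'  # -> data = 'alpha'
output = len(data)  # -> output = 5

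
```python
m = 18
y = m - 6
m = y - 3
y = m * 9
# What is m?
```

Answer: 9

Derivation:
Trace (tracking m):
m = 18  # -> m = 18
y = m - 6  # -> y = 12
m = y - 3  # -> m = 9
y = m * 9  # -> y = 81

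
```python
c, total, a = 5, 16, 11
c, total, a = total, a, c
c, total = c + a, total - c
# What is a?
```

Trace (tracking a):
c, total, a = (5, 16, 11)  # -> c = 5, total = 16, a = 11
c, total, a = (total, a, c)  # -> c = 16, total = 11, a = 5
c, total = (c + a, total - c)  # -> c = 21, total = -5

Answer: 5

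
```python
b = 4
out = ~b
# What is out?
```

Trace (tracking out):
b = 4  # -> b = 4
out = ~b  # -> out = -5

Answer: -5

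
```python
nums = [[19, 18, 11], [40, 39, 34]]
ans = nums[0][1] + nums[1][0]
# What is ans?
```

Trace (tracking ans):
nums = [[19, 18, 11], [40, 39, 34]]  # -> nums = [[19, 18, 11], [40, 39, 34]]
ans = nums[0][1] + nums[1][0]  # -> ans = 58

Answer: 58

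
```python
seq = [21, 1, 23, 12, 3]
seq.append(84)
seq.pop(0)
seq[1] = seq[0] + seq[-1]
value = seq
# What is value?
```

Answer: [1, 85, 12, 3, 84]

Derivation:
Trace (tracking value):
seq = [21, 1, 23, 12, 3]  # -> seq = [21, 1, 23, 12, 3]
seq.append(84)  # -> seq = [21, 1, 23, 12, 3, 84]
seq.pop(0)  # -> seq = [1, 23, 12, 3, 84]
seq[1] = seq[0] + seq[-1]  # -> seq = [1, 85, 12, 3, 84]
value = seq  # -> value = [1, 85, 12, 3, 84]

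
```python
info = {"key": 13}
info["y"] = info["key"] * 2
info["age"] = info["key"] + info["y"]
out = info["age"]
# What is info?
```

Trace (tracking info):
info = {'key': 13}  # -> info = {'key': 13}
info['y'] = info['key'] * 2  # -> info = {'key': 13, 'y': 26}
info['age'] = info['key'] + info['y']  # -> info = {'key': 13, 'y': 26, 'age': 39}
out = info['age']  # -> out = 39

Answer: {'key': 13, 'y': 26, 'age': 39}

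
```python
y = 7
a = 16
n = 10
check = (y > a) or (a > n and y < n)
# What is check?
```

Answer: True

Derivation:
Trace (tracking check):
y = 7  # -> y = 7
a = 16  # -> a = 16
n = 10  # -> n = 10
check = y > a or (a > n and y < n)  # -> check = True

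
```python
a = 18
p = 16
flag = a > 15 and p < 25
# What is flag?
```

Answer: True

Derivation:
Trace (tracking flag):
a = 18  # -> a = 18
p = 16  # -> p = 16
flag = a > 15 and p < 25  # -> flag = True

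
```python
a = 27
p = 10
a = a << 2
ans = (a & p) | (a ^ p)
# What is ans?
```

Answer: 110

Derivation:
Trace (tracking ans):
a = 27  # -> a = 27
p = 10  # -> p = 10
a = a << 2  # -> a = 108
ans = a & p | a ^ p  # -> ans = 110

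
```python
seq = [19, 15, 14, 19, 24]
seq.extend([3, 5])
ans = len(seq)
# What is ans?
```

Answer: 7

Derivation:
Trace (tracking ans):
seq = [19, 15, 14, 19, 24]  # -> seq = [19, 15, 14, 19, 24]
seq.extend([3, 5])  # -> seq = [19, 15, 14, 19, 24, 3, 5]
ans = len(seq)  # -> ans = 7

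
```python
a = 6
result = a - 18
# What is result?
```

Answer: -12

Derivation:
Trace (tracking result):
a = 6  # -> a = 6
result = a - 18  # -> result = -12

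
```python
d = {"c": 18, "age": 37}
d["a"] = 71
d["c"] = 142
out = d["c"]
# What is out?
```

Trace (tracking out):
d = {'c': 18, 'age': 37}  # -> d = {'c': 18, 'age': 37}
d['a'] = 71  # -> d = {'c': 18, 'age': 37, 'a': 71}
d['c'] = 142  # -> d = {'c': 142, 'age': 37, 'a': 71}
out = d['c']  # -> out = 142

Answer: 142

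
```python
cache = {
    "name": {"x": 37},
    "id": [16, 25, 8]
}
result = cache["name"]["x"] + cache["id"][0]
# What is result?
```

Answer: 53

Derivation:
Trace (tracking result):
cache = {'name': {'x': 37}, 'id': [16, 25, 8]}  # -> cache = {'name': {'x': 37}, 'id': [16, 25, 8]}
result = cache['name']['x'] + cache['id'][0]  # -> result = 53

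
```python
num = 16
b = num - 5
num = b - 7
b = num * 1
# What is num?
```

Trace (tracking num):
num = 16  # -> num = 16
b = num - 5  # -> b = 11
num = b - 7  # -> num = 4
b = num * 1  # -> b = 4

Answer: 4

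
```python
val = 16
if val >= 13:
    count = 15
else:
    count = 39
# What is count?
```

Trace (tracking count):
val = 16  # -> val = 16
if val >= 13:  # condition is True
    count = 15  # -> count = 15

Answer: 15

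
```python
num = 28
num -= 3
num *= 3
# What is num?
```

Answer: 75

Derivation:
Trace (tracking num):
num = 28  # -> num = 28
num -= 3  # -> num = 25
num *= 3  # -> num = 75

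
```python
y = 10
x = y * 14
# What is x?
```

Trace (tracking x):
y = 10  # -> y = 10
x = y * 14  # -> x = 140

Answer: 140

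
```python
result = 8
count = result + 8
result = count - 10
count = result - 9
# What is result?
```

Trace (tracking result):
result = 8  # -> result = 8
count = result + 8  # -> count = 16
result = count - 10  # -> result = 6
count = result - 9  # -> count = -3

Answer: 6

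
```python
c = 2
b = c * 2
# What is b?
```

Answer: 4

Derivation:
Trace (tracking b):
c = 2  # -> c = 2
b = c * 2  # -> b = 4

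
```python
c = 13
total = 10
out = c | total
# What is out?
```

Trace (tracking out):
c = 13  # -> c = 13
total = 10  # -> total = 10
out = c | total  # -> out = 15

Answer: 15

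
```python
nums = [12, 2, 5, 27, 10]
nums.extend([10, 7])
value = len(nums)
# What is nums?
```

Answer: [12, 2, 5, 27, 10, 10, 7]

Derivation:
Trace (tracking nums):
nums = [12, 2, 5, 27, 10]  # -> nums = [12, 2, 5, 27, 10]
nums.extend([10, 7])  # -> nums = [12, 2, 5, 27, 10, 10, 7]
value = len(nums)  # -> value = 7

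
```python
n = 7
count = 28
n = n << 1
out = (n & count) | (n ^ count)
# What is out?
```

Trace (tracking out):
n = 7  # -> n = 7
count = 28  # -> count = 28
n = n << 1  # -> n = 14
out = n & count | n ^ count  # -> out = 30

Answer: 30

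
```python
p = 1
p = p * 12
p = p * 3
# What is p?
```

Answer: 36

Derivation:
Trace (tracking p):
p = 1  # -> p = 1
p = p * 12  # -> p = 12
p = p * 3  # -> p = 36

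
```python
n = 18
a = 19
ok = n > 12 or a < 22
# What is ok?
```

Answer: True

Derivation:
Trace (tracking ok):
n = 18  # -> n = 18
a = 19  # -> a = 19
ok = n > 12 or a < 22  # -> ok = True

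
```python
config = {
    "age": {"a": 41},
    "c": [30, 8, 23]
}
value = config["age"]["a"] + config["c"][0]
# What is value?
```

Trace (tracking value):
config = {'age': {'a': 41}, 'c': [30, 8, 23]}  # -> config = {'age': {'a': 41}, 'c': [30, 8, 23]}
value = config['age']['a'] + config['c'][0]  # -> value = 71

Answer: 71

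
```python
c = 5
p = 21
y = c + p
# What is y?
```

Answer: 26

Derivation:
Trace (tracking y):
c = 5  # -> c = 5
p = 21  # -> p = 21
y = c + p  # -> y = 26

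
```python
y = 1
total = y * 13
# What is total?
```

Trace (tracking total):
y = 1  # -> y = 1
total = y * 13  # -> total = 13

Answer: 13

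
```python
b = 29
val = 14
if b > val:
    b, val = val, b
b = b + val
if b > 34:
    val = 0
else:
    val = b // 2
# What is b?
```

Answer: 43

Derivation:
Trace (tracking b):
b = 29  # -> b = 29
val = 14  # -> val = 14
if b > val:  # condition is True
    b, val = (val, b)  # -> b = 14, val = 29
b = b + val  # -> b = 43
if b > 34:  # condition is True
    val = 0  # -> val = 0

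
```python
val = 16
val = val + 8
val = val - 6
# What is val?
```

Answer: 18

Derivation:
Trace (tracking val):
val = 16  # -> val = 16
val = val + 8  # -> val = 24
val = val - 6  # -> val = 18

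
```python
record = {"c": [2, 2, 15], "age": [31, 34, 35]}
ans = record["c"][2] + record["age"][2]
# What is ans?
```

Trace (tracking ans):
record = {'c': [2, 2, 15], 'age': [31, 34, 35]}  # -> record = {'c': [2, 2, 15], 'age': [31, 34, 35]}
ans = record['c'][2] + record['age'][2]  # -> ans = 50

Answer: 50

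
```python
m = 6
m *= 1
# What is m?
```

Answer: 6

Derivation:
Trace (tracking m):
m = 6  # -> m = 6
m *= 1  # -> m = 6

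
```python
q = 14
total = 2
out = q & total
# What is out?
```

Trace (tracking out):
q = 14  # -> q = 14
total = 2  # -> total = 2
out = q & total  # -> out = 2

Answer: 2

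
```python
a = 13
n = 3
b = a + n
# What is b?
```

Trace (tracking b):
a = 13  # -> a = 13
n = 3  # -> n = 3
b = a + n  # -> b = 16

Answer: 16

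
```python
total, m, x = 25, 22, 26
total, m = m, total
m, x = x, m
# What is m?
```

Answer: 26

Derivation:
Trace (tracking m):
total, m, x = (25, 22, 26)  # -> total = 25, m = 22, x = 26
total, m = (m, total)  # -> total = 22, m = 25
m, x = (x, m)  # -> m = 26, x = 25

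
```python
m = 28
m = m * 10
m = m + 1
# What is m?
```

Trace (tracking m):
m = 28  # -> m = 28
m = m * 10  # -> m = 280
m = m + 1  # -> m = 281

Answer: 281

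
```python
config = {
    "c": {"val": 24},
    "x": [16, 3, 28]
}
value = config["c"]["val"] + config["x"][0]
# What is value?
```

Trace (tracking value):
config = {'c': {'val': 24}, 'x': [16, 3, 28]}  # -> config = {'c': {'val': 24}, 'x': [16, 3, 28]}
value = config['c']['val'] + config['x'][0]  # -> value = 40

Answer: 40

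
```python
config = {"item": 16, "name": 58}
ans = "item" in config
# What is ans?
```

Trace (tracking ans):
config = {'item': 16, 'name': 58}  # -> config = {'item': 16, 'name': 58}
ans = 'item' in config  # -> ans = True

Answer: True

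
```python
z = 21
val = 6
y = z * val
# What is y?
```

Trace (tracking y):
z = 21  # -> z = 21
val = 6  # -> val = 6
y = z * val  # -> y = 126

Answer: 126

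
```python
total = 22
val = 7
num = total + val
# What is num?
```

Trace (tracking num):
total = 22  # -> total = 22
val = 7  # -> val = 7
num = total + val  # -> num = 29

Answer: 29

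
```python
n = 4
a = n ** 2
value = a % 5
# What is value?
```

Trace (tracking value):
n = 4  # -> n = 4
a = n ** 2  # -> a = 16
value = a % 5  # -> value = 1

Answer: 1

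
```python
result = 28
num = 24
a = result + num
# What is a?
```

Answer: 52

Derivation:
Trace (tracking a):
result = 28  # -> result = 28
num = 24  # -> num = 24
a = result + num  # -> a = 52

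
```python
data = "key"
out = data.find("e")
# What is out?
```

Answer: 1

Derivation:
Trace (tracking out):
data = 'key'  # -> data = 'key'
out = data.find('e')  # -> out = 1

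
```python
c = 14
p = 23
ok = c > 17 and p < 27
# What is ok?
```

Answer: False

Derivation:
Trace (tracking ok):
c = 14  # -> c = 14
p = 23  # -> p = 23
ok = c > 17 and p < 27  # -> ok = False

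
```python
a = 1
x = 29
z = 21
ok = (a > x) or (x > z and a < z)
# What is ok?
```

Answer: True

Derivation:
Trace (tracking ok):
a = 1  # -> a = 1
x = 29  # -> x = 29
z = 21  # -> z = 21
ok = a > x or (x > z and a < z)  # -> ok = True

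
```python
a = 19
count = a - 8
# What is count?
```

Trace (tracking count):
a = 19  # -> a = 19
count = a - 8  # -> count = 11

Answer: 11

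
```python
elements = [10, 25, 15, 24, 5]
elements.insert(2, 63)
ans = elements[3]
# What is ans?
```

Trace (tracking ans):
elements = [10, 25, 15, 24, 5]  # -> elements = [10, 25, 15, 24, 5]
elements.insert(2, 63)  # -> elements = [10, 25, 63, 15, 24, 5]
ans = elements[3]  # -> ans = 15

Answer: 15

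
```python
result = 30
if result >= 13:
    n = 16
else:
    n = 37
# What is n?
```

Answer: 16

Derivation:
Trace (tracking n):
result = 30  # -> result = 30
if result >= 13:  # condition is True
    n = 16  # -> n = 16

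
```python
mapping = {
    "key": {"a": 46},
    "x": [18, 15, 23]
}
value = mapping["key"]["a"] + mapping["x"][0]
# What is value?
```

Answer: 64

Derivation:
Trace (tracking value):
mapping = {'key': {'a': 46}, 'x': [18, 15, 23]}  # -> mapping = {'key': {'a': 46}, 'x': [18, 15, 23]}
value = mapping['key']['a'] + mapping['x'][0]  # -> value = 64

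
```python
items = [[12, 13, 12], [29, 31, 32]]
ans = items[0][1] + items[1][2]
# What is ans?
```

Trace (tracking ans):
items = [[12, 13, 12], [29, 31, 32]]  # -> items = [[12, 13, 12], [29, 31, 32]]
ans = items[0][1] + items[1][2]  # -> ans = 45

Answer: 45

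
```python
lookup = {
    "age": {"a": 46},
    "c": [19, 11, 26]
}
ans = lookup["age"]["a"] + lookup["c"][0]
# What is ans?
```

Answer: 65

Derivation:
Trace (tracking ans):
lookup = {'age': {'a': 46}, 'c': [19, 11, 26]}  # -> lookup = {'age': {'a': 46}, 'c': [19, 11, 26]}
ans = lookup['age']['a'] + lookup['c'][0]  # -> ans = 65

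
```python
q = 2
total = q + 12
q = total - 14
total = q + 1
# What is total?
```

Trace (tracking total):
q = 2  # -> q = 2
total = q + 12  # -> total = 14
q = total - 14  # -> q = 0
total = q + 1  # -> total = 1

Answer: 1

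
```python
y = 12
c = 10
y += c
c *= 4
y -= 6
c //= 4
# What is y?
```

Trace (tracking y):
y = 12  # -> y = 12
c = 10  # -> c = 10
y += c  # -> y = 22
c *= 4  # -> c = 40
y -= 6  # -> y = 16
c //= 4  # -> c = 10

Answer: 16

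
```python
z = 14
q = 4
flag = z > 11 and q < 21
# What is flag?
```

Answer: True

Derivation:
Trace (tracking flag):
z = 14  # -> z = 14
q = 4  # -> q = 4
flag = z > 11 and q < 21  # -> flag = True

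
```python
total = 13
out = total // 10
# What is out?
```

Trace (tracking out):
total = 13  # -> total = 13
out = total // 10  # -> out = 1

Answer: 1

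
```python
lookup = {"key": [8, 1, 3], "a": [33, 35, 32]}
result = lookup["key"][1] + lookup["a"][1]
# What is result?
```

Answer: 36

Derivation:
Trace (tracking result):
lookup = {'key': [8, 1, 3], 'a': [33, 35, 32]}  # -> lookup = {'key': [8, 1, 3], 'a': [33, 35, 32]}
result = lookup['key'][1] + lookup['a'][1]  # -> result = 36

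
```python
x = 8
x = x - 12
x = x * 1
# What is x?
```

Trace (tracking x):
x = 8  # -> x = 8
x = x - 12  # -> x = -4
x = x * 1  # -> x = -4

Answer: -4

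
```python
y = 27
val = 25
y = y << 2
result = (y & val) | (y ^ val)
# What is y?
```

Trace (tracking y):
y = 27  # -> y = 27
val = 25  # -> val = 25
y = y << 2  # -> y = 108
result = y & val | y ^ val  # -> result = 125

Answer: 108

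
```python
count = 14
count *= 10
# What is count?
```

Trace (tracking count):
count = 14  # -> count = 14
count *= 10  # -> count = 140

Answer: 140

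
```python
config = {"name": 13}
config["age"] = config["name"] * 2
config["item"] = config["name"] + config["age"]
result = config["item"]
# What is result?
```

Trace (tracking result):
config = {'name': 13}  # -> config = {'name': 13}
config['age'] = config['name'] * 2  # -> config = {'name': 13, 'age': 26}
config['item'] = config['name'] + config['age']  # -> config = {'name': 13, 'age': 26, 'item': 39}
result = config['item']  # -> result = 39

Answer: 39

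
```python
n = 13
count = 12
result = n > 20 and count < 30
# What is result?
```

Answer: False

Derivation:
Trace (tracking result):
n = 13  # -> n = 13
count = 12  # -> count = 12
result = n > 20 and count < 30  # -> result = False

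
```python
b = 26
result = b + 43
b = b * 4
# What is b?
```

Trace (tracking b):
b = 26  # -> b = 26
result = b + 43  # -> result = 69
b = b * 4  # -> b = 104

Answer: 104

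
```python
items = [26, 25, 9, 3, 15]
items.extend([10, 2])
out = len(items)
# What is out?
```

Trace (tracking out):
items = [26, 25, 9, 3, 15]  # -> items = [26, 25, 9, 3, 15]
items.extend([10, 2])  # -> items = [26, 25, 9, 3, 15, 10, 2]
out = len(items)  # -> out = 7

Answer: 7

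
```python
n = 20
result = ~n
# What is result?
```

Trace (tracking result):
n = 20  # -> n = 20
result = ~n  # -> result = -21

Answer: -21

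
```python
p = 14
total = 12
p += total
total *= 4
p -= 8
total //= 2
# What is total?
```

Trace (tracking total):
p = 14  # -> p = 14
total = 12  # -> total = 12
p += total  # -> p = 26
total *= 4  # -> total = 48
p -= 8  # -> p = 18
total //= 2  # -> total = 24

Answer: 24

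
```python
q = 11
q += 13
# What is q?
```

Answer: 24

Derivation:
Trace (tracking q):
q = 11  # -> q = 11
q += 13  # -> q = 24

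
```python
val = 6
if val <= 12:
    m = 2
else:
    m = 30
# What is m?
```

Trace (tracking m):
val = 6  # -> val = 6
if val <= 12:  # condition is True
    m = 2  # -> m = 2

Answer: 2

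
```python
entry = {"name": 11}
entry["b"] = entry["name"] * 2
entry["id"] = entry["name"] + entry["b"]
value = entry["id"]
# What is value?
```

Answer: 33

Derivation:
Trace (tracking value):
entry = {'name': 11}  # -> entry = {'name': 11}
entry['b'] = entry['name'] * 2  # -> entry = {'name': 11, 'b': 22}
entry['id'] = entry['name'] + entry['b']  # -> entry = {'name': 11, 'b': 22, 'id': 33}
value = entry['id']  # -> value = 33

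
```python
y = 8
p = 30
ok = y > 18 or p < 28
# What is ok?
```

Trace (tracking ok):
y = 8  # -> y = 8
p = 30  # -> p = 30
ok = y > 18 or p < 28  # -> ok = False

Answer: False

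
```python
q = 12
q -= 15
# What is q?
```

Answer: -3

Derivation:
Trace (tracking q):
q = 12  # -> q = 12
q -= 15  # -> q = -3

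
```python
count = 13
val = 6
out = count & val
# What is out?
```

Trace (tracking out):
count = 13  # -> count = 13
val = 6  # -> val = 6
out = count & val  # -> out = 4

Answer: 4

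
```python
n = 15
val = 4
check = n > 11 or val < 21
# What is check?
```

Trace (tracking check):
n = 15  # -> n = 15
val = 4  # -> val = 4
check = n > 11 or val < 21  # -> check = True

Answer: True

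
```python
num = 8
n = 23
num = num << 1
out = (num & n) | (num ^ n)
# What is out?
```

Trace (tracking out):
num = 8  # -> num = 8
n = 23  # -> n = 23
num = num << 1  # -> num = 16
out = num & n | num ^ n  # -> out = 23

Answer: 23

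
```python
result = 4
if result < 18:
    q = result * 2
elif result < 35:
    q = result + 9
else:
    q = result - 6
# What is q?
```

Answer: 8

Derivation:
Trace (tracking q):
result = 4  # -> result = 4
if result < 18:  # condition is True
    q = result * 2  # -> q = 8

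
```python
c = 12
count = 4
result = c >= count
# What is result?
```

Trace (tracking result):
c = 12  # -> c = 12
count = 4  # -> count = 4
result = c >= count  # -> result = True

Answer: True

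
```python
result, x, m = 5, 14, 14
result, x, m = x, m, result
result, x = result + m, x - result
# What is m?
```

Answer: 5

Derivation:
Trace (tracking m):
result, x, m = (5, 14, 14)  # -> result = 5, x = 14, m = 14
result, x, m = (x, m, result)  # -> result = 14, x = 14, m = 5
result, x = (result + m, x - result)  # -> result = 19, x = 0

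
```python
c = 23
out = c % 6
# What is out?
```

Answer: 5

Derivation:
Trace (tracking out):
c = 23  # -> c = 23
out = c % 6  # -> out = 5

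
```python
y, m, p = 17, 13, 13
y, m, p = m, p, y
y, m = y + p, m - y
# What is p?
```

Trace (tracking p):
y, m, p = (17, 13, 13)  # -> y = 17, m = 13, p = 13
y, m, p = (m, p, y)  # -> y = 13, m = 13, p = 17
y, m = (y + p, m - y)  # -> y = 30, m = 0

Answer: 17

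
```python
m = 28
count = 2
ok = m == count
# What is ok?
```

Answer: False

Derivation:
Trace (tracking ok):
m = 28  # -> m = 28
count = 2  # -> count = 2
ok = m == count  # -> ok = False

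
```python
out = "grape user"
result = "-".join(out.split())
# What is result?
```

Answer: 'grape-user'

Derivation:
Trace (tracking result):
out = 'grape user'  # -> out = 'grape user'
result = '-'.join(out.split())  # -> result = 'grape-user'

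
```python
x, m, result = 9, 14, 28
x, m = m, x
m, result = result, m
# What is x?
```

Trace (tracking x):
x, m, result = (9, 14, 28)  # -> x = 9, m = 14, result = 28
x, m = (m, x)  # -> x = 14, m = 9
m, result = (result, m)  # -> m = 28, result = 9

Answer: 14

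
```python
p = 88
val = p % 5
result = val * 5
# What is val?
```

Trace (tracking val):
p = 88  # -> p = 88
val = p % 5  # -> val = 3
result = val * 5  # -> result = 15

Answer: 3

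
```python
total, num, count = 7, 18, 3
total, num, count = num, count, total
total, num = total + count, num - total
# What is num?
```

Trace (tracking num):
total, num, count = (7, 18, 3)  # -> total = 7, num = 18, count = 3
total, num, count = (num, count, total)  # -> total = 18, num = 3, count = 7
total, num = (total + count, num - total)  # -> total = 25, num = -15

Answer: -15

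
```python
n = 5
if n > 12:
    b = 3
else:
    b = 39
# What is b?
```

Trace (tracking b):
n = 5  # -> n = 5
if n > 12:  # condition is False
else:
    b = 39  # -> b = 39

Answer: 39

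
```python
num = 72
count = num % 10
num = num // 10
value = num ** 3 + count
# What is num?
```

Answer: 7

Derivation:
Trace (tracking num):
num = 72  # -> num = 72
count = num % 10  # -> count = 2
num = num // 10  # -> num = 7
value = num ** 3 + count  # -> value = 345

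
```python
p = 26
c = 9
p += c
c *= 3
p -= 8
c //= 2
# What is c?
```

Answer: 13

Derivation:
Trace (tracking c):
p = 26  # -> p = 26
c = 9  # -> c = 9
p += c  # -> p = 35
c *= 3  # -> c = 27
p -= 8  # -> p = 27
c //= 2  # -> c = 13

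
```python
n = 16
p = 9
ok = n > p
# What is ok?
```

Trace (tracking ok):
n = 16  # -> n = 16
p = 9  # -> p = 9
ok = n > p  # -> ok = True

Answer: True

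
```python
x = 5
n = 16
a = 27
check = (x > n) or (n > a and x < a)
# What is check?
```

Answer: False

Derivation:
Trace (tracking check):
x = 5  # -> x = 5
n = 16  # -> n = 16
a = 27  # -> a = 27
check = x > n or (n > a and x < a)  # -> check = False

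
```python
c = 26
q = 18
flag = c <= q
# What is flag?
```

Answer: False

Derivation:
Trace (tracking flag):
c = 26  # -> c = 26
q = 18  # -> q = 18
flag = c <= q  # -> flag = False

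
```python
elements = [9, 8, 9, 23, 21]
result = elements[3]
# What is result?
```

Answer: 23

Derivation:
Trace (tracking result):
elements = [9, 8, 9, 23, 21]  # -> elements = [9, 8, 9, 23, 21]
result = elements[3]  # -> result = 23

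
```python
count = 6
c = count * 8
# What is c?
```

Answer: 48

Derivation:
Trace (tracking c):
count = 6  # -> count = 6
c = count * 8  # -> c = 48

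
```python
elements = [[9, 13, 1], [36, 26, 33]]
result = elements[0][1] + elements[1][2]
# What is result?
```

Trace (tracking result):
elements = [[9, 13, 1], [36, 26, 33]]  # -> elements = [[9, 13, 1], [36, 26, 33]]
result = elements[0][1] + elements[1][2]  # -> result = 46

Answer: 46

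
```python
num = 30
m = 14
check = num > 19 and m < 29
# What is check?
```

Trace (tracking check):
num = 30  # -> num = 30
m = 14  # -> m = 14
check = num > 19 and m < 29  # -> check = True

Answer: True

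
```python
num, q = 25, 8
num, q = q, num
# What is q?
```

Trace (tracking q):
num, q = (25, 8)  # -> num = 25, q = 8
num, q = (q, num)  # -> num = 8, q = 25

Answer: 25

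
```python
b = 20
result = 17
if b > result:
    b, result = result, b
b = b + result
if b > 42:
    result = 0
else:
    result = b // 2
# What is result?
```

Answer: 18

Derivation:
Trace (tracking result):
b = 20  # -> b = 20
result = 17  # -> result = 17
if b > result:  # condition is True
    b, result = (result, b)  # -> b = 17, result = 20
b = b + result  # -> b = 37
if b > 42:  # condition is False
else:
    result = b // 2  # -> result = 18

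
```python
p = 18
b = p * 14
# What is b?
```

Answer: 252

Derivation:
Trace (tracking b):
p = 18  # -> p = 18
b = p * 14  # -> b = 252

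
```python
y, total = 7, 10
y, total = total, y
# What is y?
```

Answer: 10

Derivation:
Trace (tracking y):
y, total = (7, 10)  # -> y = 7, total = 10
y, total = (total, y)  # -> y = 10, total = 7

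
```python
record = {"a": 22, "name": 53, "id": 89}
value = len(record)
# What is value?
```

Answer: 3

Derivation:
Trace (tracking value):
record = {'a': 22, 'name': 53, 'id': 89}  # -> record = {'a': 22, 'name': 53, 'id': 89}
value = len(record)  # -> value = 3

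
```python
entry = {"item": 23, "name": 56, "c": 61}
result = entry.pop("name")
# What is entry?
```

Answer: {'item': 23, 'c': 61}

Derivation:
Trace (tracking entry):
entry = {'item': 23, 'name': 56, 'c': 61}  # -> entry = {'item': 23, 'name': 56, 'c': 61}
result = entry.pop('name')  # -> result = 56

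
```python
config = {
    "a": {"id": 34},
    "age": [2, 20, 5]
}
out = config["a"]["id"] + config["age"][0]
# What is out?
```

Answer: 36

Derivation:
Trace (tracking out):
config = {'a': {'id': 34}, 'age': [2, 20, 5]}  # -> config = {'a': {'id': 34}, 'age': [2, 20, 5]}
out = config['a']['id'] + config['age'][0]  # -> out = 36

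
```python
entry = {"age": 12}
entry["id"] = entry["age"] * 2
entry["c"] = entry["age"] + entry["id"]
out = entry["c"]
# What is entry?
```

Answer: {'age': 12, 'id': 24, 'c': 36}

Derivation:
Trace (tracking entry):
entry = {'age': 12}  # -> entry = {'age': 12}
entry['id'] = entry['age'] * 2  # -> entry = {'age': 12, 'id': 24}
entry['c'] = entry['age'] + entry['id']  # -> entry = {'age': 12, 'id': 24, 'c': 36}
out = entry['c']  # -> out = 36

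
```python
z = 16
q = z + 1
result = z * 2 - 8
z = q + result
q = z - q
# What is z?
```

Trace (tracking z):
z = 16  # -> z = 16
q = z + 1  # -> q = 17
result = z * 2 - 8  # -> result = 24
z = q + result  # -> z = 41
q = z - q  # -> q = 24

Answer: 41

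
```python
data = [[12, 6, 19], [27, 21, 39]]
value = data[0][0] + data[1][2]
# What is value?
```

Answer: 51

Derivation:
Trace (tracking value):
data = [[12, 6, 19], [27, 21, 39]]  # -> data = [[12, 6, 19], [27, 21, 39]]
value = data[0][0] + data[1][2]  # -> value = 51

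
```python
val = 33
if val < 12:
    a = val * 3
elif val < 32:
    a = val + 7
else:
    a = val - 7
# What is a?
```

Answer: 26

Derivation:
Trace (tracking a):
val = 33  # -> val = 33
if val < 12:  # condition is False
elif val < 32:  # condition is False
else:
    a = val - 7  # -> a = 26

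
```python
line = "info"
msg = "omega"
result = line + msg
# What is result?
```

Trace (tracking result):
line = 'info'  # -> line = 'info'
msg = 'omega'  # -> msg = 'omega'
result = line + msg  # -> result = 'infoomega'

Answer: 'infoomega'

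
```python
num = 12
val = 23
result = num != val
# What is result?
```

Trace (tracking result):
num = 12  # -> num = 12
val = 23  # -> val = 23
result = num != val  # -> result = True

Answer: True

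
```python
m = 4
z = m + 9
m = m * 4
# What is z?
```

Trace (tracking z):
m = 4  # -> m = 4
z = m + 9  # -> z = 13
m = m * 4  # -> m = 16

Answer: 13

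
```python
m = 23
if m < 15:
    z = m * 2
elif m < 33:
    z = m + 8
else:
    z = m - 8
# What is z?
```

Trace (tracking z):
m = 23  # -> m = 23
if m < 15:  # condition is False
elif m < 33:  # condition is True
    z = m + 8  # -> z = 31

Answer: 31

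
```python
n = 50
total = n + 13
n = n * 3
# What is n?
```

Answer: 150

Derivation:
Trace (tracking n):
n = 50  # -> n = 50
total = n + 13  # -> total = 63
n = n * 3  # -> n = 150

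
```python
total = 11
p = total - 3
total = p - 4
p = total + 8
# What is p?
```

Answer: 12

Derivation:
Trace (tracking p):
total = 11  # -> total = 11
p = total - 3  # -> p = 8
total = p - 4  # -> total = 4
p = total + 8  # -> p = 12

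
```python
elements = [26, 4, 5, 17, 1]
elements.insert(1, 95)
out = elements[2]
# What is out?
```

Trace (tracking out):
elements = [26, 4, 5, 17, 1]  # -> elements = [26, 4, 5, 17, 1]
elements.insert(1, 95)  # -> elements = [26, 95, 4, 5, 17, 1]
out = elements[2]  # -> out = 4

Answer: 4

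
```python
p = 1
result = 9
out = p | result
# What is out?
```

Trace (tracking out):
p = 1  # -> p = 1
result = 9  # -> result = 9
out = p | result  # -> out = 9

Answer: 9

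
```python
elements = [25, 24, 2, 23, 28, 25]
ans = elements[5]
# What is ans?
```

Trace (tracking ans):
elements = [25, 24, 2, 23, 28, 25]  # -> elements = [25, 24, 2, 23, 28, 25]
ans = elements[5]  # -> ans = 25

Answer: 25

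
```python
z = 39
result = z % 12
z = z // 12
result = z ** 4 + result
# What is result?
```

Trace (tracking result):
z = 39  # -> z = 39
result = z % 12  # -> result = 3
z = z // 12  # -> z = 3
result = z ** 4 + result  # -> result = 84

Answer: 84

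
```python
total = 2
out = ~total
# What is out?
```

Trace (tracking out):
total = 2  # -> total = 2
out = ~total  # -> out = -3

Answer: -3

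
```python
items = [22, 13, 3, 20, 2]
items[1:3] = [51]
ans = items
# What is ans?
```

Answer: [22, 51, 20, 2]

Derivation:
Trace (tracking ans):
items = [22, 13, 3, 20, 2]  # -> items = [22, 13, 3, 20, 2]
items[1:3] = [51]  # -> items = [22, 51, 20, 2]
ans = items  # -> ans = [22, 51, 20, 2]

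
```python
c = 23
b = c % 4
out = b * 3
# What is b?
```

Answer: 3

Derivation:
Trace (tracking b):
c = 23  # -> c = 23
b = c % 4  # -> b = 3
out = b * 3  # -> out = 9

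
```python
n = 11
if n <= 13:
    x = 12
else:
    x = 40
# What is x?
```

Trace (tracking x):
n = 11  # -> n = 11
if n <= 13:  # condition is True
    x = 12  # -> x = 12

Answer: 12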